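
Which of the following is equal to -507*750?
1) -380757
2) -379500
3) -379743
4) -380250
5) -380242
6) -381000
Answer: 4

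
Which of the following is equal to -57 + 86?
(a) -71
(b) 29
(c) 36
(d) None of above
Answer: b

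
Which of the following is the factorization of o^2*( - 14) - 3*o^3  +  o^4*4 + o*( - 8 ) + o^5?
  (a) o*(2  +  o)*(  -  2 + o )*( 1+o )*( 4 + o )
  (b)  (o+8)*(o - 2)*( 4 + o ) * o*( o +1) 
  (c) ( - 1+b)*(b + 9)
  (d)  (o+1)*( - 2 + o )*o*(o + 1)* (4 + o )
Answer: d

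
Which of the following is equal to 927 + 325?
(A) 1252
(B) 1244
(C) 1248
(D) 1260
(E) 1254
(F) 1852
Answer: A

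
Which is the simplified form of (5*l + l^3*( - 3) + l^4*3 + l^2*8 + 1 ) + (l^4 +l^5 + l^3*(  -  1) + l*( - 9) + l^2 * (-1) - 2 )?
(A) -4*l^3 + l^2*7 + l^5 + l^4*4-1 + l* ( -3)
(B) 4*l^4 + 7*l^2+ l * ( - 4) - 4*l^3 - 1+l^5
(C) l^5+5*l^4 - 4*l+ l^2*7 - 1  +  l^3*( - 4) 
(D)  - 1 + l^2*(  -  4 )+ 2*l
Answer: B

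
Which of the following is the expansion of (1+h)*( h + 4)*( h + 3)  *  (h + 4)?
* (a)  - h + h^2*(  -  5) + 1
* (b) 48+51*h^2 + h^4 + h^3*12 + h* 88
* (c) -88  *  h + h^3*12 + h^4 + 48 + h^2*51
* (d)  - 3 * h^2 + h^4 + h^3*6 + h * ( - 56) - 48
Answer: b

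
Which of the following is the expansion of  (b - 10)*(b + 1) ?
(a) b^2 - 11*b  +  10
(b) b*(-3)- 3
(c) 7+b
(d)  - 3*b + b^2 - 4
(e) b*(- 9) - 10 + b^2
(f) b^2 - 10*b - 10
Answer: e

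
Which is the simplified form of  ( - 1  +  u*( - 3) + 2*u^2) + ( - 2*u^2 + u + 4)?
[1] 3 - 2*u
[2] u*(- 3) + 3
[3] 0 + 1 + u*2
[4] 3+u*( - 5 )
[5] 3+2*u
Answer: 1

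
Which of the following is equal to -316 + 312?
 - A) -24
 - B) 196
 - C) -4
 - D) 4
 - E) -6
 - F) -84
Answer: C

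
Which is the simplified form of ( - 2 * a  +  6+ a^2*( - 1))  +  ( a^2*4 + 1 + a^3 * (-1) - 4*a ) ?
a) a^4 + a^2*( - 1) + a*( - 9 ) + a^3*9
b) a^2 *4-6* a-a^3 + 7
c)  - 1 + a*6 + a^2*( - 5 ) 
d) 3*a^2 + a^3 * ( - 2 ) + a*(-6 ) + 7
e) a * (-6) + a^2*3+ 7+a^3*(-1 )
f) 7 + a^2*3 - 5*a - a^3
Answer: e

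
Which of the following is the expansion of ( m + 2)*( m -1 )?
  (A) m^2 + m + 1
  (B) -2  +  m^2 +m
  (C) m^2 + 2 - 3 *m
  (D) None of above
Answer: B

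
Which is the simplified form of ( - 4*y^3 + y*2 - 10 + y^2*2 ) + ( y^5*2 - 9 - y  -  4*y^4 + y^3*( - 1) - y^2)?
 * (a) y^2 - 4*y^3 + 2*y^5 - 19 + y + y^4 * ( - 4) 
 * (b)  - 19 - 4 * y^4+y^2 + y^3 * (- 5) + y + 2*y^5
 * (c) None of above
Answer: b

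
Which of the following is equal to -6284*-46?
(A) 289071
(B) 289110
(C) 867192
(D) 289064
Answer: D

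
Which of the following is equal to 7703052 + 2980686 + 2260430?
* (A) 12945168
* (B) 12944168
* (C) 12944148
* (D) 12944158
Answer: B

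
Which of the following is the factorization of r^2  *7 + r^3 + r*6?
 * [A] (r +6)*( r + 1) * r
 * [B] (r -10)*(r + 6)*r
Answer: A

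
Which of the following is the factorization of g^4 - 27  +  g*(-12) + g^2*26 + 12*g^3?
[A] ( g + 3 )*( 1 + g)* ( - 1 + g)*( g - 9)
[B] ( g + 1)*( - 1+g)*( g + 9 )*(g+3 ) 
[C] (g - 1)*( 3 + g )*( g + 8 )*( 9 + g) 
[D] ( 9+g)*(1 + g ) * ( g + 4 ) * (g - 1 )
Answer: B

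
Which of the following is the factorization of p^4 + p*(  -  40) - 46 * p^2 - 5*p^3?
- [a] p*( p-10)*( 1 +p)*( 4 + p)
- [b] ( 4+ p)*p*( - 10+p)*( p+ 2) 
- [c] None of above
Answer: a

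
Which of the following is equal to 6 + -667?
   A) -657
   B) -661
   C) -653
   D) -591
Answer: B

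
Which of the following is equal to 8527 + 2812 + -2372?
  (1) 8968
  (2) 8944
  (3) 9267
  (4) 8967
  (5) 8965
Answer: 4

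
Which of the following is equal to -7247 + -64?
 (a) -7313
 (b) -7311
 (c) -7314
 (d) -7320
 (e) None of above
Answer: b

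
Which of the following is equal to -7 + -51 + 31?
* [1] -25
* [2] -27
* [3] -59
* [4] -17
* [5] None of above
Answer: 2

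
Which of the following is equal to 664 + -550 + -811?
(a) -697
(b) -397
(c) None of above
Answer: a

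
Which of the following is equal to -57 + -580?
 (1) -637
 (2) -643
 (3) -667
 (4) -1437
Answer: 1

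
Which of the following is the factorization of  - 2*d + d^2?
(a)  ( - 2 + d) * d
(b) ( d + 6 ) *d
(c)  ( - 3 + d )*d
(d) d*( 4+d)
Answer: a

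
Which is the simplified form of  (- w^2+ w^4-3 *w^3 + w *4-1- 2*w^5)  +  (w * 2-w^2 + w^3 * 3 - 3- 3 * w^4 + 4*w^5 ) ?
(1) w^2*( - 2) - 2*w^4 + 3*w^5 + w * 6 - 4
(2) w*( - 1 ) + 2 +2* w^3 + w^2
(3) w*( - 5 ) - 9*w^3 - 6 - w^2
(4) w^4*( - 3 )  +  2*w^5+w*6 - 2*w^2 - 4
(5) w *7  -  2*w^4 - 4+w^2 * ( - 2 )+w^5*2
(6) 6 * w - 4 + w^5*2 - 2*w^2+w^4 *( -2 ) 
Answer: 6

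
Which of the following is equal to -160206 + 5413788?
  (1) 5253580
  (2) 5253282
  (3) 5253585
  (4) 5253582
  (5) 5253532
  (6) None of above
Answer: 4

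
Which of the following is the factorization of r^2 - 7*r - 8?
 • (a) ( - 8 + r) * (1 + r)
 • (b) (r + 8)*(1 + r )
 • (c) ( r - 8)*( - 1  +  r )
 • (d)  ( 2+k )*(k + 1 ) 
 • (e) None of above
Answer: a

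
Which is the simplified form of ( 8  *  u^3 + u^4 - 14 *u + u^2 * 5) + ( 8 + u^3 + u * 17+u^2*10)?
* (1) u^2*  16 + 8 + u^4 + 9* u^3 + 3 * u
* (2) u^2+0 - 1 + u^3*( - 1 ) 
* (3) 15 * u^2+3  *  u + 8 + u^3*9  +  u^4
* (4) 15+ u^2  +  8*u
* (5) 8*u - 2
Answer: 3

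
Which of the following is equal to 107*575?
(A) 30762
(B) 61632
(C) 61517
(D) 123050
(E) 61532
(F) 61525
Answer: F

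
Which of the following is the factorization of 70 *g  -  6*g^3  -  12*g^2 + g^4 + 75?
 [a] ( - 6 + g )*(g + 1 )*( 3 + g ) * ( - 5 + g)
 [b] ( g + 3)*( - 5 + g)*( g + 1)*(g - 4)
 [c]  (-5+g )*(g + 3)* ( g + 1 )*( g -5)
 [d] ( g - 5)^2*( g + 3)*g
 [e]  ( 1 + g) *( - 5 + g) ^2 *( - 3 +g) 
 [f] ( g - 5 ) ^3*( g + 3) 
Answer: c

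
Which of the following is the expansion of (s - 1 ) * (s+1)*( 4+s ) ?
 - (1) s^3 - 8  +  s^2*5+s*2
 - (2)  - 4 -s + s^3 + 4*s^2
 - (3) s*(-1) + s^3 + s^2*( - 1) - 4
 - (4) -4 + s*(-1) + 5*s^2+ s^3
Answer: 2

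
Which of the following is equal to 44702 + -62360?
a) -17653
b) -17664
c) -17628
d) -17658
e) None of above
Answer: d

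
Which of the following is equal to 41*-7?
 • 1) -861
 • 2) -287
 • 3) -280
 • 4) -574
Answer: 2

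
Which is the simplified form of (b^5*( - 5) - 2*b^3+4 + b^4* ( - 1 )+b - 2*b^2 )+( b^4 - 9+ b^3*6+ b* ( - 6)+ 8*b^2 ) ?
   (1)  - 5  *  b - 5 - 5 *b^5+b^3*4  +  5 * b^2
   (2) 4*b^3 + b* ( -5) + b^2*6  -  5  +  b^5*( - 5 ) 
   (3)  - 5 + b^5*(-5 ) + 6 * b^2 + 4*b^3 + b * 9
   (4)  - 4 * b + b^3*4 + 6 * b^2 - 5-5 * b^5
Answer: 2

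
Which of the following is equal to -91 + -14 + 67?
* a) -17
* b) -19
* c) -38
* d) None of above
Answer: c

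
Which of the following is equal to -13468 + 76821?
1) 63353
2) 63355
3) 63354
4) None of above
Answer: 1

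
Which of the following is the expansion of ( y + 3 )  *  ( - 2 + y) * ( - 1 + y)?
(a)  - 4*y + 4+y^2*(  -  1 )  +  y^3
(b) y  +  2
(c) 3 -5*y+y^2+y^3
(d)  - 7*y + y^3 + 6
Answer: d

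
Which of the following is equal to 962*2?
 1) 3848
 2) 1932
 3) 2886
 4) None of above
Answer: 4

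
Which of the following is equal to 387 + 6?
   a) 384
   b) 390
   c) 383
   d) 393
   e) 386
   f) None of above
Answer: d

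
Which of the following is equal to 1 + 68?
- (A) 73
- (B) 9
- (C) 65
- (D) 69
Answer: D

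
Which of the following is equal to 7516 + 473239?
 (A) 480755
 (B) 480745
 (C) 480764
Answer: A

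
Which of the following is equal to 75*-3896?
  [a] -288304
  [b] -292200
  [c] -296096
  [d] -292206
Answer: b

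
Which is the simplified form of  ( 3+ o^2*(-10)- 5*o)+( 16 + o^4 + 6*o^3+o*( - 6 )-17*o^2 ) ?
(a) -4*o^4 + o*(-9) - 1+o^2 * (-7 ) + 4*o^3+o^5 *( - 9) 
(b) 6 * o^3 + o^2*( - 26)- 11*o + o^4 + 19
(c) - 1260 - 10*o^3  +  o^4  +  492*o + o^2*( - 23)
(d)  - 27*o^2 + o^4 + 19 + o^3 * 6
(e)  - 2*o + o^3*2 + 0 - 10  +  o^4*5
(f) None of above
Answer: f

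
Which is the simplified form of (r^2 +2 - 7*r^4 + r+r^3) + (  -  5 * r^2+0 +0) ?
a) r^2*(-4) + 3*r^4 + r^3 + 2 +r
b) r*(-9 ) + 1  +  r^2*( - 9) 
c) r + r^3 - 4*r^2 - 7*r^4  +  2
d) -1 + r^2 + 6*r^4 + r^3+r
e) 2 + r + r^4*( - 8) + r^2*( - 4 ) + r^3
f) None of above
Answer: c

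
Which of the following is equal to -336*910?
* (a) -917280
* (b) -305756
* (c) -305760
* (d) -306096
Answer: c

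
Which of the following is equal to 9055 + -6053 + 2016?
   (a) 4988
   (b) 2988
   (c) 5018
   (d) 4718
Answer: c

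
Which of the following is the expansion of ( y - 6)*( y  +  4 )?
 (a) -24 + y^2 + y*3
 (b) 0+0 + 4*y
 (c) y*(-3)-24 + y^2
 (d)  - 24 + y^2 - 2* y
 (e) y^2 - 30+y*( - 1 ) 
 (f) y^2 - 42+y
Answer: d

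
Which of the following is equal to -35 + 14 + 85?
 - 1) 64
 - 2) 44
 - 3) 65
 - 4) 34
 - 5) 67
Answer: 1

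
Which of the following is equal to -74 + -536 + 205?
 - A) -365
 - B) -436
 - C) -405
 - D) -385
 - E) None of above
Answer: C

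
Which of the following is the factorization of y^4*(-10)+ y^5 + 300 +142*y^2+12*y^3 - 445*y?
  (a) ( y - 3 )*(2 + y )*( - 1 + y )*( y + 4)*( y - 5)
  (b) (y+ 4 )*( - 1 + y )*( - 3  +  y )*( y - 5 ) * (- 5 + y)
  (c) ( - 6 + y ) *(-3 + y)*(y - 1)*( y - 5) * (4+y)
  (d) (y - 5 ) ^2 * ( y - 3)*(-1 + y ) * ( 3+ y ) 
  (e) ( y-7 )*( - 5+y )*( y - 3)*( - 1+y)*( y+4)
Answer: b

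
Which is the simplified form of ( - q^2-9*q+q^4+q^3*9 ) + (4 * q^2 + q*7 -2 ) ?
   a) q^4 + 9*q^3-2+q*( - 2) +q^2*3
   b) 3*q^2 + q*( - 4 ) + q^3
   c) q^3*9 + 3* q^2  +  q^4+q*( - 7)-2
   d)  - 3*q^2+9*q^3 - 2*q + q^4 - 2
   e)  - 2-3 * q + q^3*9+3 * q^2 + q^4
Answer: a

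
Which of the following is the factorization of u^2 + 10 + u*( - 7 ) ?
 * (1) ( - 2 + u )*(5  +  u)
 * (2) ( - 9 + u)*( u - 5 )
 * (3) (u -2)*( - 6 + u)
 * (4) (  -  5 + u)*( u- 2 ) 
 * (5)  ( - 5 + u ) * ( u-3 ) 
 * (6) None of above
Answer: 4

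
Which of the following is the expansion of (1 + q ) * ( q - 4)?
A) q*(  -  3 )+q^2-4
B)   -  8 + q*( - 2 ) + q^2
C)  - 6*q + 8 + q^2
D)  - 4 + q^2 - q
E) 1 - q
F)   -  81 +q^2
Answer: A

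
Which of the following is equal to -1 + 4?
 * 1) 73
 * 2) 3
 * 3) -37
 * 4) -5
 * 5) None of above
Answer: 2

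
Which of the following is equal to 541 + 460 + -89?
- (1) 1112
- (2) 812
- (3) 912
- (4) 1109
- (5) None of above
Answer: 3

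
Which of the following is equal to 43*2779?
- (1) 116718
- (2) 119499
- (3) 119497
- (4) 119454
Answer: 3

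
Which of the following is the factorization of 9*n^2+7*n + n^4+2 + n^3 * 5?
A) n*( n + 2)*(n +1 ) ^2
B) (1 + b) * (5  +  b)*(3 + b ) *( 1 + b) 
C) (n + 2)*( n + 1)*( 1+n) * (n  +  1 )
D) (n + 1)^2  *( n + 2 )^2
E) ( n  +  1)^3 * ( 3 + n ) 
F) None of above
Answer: C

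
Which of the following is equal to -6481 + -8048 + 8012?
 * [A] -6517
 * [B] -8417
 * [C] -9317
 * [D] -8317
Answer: A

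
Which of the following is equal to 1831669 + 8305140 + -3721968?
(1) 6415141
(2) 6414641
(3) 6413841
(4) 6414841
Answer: 4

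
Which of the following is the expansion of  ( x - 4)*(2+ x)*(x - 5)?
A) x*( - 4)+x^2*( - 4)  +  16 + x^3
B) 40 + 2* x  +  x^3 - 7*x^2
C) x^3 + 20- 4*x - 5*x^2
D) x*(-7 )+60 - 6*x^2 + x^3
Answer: B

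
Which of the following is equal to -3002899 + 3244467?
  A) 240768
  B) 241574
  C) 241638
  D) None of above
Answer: D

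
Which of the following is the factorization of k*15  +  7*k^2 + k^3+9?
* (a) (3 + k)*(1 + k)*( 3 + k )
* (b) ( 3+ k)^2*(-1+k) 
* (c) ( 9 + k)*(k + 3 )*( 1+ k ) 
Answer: a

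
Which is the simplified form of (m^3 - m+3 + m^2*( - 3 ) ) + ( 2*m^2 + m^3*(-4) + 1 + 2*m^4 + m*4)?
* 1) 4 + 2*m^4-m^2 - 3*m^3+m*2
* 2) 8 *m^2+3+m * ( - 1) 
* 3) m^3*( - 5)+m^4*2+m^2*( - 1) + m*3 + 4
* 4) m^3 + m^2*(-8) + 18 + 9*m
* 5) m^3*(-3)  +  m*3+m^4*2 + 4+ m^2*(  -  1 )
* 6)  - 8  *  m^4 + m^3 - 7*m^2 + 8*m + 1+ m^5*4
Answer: 5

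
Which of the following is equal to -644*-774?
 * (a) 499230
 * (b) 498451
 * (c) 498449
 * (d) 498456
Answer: d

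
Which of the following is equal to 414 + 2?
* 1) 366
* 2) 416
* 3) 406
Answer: 2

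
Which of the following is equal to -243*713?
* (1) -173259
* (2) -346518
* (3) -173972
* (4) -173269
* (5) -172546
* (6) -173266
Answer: 1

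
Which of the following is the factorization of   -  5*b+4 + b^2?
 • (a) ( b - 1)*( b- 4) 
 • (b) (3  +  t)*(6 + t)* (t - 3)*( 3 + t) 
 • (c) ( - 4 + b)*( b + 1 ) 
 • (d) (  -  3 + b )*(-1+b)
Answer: a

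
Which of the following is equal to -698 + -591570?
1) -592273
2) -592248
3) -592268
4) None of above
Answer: 3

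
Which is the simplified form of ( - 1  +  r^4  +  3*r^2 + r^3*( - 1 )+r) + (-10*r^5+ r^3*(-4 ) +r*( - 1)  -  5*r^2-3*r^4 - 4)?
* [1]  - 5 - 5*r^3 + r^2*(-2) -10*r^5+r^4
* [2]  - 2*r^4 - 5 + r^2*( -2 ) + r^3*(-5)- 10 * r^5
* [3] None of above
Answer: 2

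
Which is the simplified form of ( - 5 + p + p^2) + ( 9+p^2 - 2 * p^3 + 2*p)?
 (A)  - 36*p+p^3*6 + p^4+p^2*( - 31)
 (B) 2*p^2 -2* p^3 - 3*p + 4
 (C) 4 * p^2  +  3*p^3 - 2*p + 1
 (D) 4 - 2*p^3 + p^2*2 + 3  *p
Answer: D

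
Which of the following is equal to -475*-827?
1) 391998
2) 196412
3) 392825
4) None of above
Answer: 3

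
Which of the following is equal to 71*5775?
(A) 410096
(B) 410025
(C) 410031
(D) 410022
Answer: B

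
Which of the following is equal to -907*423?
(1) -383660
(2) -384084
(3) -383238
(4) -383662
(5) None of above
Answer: 5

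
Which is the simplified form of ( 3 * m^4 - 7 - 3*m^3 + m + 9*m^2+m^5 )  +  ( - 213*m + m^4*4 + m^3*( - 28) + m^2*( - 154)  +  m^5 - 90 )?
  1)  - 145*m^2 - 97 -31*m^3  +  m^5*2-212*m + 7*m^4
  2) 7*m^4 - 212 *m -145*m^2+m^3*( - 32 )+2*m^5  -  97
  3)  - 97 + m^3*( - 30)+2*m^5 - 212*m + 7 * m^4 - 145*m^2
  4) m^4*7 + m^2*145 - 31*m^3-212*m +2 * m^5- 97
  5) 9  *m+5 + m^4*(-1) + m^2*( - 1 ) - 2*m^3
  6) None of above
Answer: 1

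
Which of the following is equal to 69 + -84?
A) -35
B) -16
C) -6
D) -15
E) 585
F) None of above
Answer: D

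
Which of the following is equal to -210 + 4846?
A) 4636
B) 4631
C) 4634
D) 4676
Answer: A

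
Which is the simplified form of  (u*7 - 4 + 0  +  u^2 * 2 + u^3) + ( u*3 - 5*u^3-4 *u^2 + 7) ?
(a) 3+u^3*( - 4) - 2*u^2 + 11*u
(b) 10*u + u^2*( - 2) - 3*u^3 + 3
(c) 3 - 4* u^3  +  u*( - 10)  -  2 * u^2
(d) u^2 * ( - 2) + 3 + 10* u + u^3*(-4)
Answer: d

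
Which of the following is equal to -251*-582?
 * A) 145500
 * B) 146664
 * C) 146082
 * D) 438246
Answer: C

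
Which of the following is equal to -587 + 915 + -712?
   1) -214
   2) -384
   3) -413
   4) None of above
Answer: 2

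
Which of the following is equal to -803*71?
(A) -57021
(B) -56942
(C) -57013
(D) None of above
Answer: C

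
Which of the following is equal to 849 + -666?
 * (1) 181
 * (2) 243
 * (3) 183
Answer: 3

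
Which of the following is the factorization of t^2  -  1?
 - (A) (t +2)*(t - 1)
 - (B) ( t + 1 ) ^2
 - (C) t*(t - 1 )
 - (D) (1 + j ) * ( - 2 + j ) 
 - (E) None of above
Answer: E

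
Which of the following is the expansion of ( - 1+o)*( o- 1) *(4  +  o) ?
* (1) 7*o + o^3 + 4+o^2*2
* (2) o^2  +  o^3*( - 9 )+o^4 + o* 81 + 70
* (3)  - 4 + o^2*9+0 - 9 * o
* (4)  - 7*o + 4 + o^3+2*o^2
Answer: 4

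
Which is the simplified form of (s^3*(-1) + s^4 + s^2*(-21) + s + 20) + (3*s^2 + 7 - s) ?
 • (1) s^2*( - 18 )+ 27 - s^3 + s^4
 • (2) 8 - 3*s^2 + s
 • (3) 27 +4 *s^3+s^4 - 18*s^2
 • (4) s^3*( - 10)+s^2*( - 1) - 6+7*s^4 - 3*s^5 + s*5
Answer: 1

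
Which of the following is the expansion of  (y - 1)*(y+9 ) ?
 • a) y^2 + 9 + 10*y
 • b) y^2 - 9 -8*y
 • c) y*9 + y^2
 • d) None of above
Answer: d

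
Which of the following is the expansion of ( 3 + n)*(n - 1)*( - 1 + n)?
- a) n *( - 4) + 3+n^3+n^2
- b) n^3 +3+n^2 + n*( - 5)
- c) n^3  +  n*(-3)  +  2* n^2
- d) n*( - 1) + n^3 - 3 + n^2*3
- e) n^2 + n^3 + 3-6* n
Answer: b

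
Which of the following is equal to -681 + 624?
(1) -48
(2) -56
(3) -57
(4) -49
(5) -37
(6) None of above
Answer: 3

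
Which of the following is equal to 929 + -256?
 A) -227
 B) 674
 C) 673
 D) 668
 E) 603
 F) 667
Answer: C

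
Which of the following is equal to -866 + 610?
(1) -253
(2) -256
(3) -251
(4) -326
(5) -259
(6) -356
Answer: 2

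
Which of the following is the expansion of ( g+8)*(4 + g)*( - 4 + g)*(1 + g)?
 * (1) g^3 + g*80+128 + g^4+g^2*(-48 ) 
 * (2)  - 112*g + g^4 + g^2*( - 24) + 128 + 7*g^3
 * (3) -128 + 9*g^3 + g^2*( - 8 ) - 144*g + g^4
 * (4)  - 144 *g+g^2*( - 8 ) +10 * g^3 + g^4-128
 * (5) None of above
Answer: 3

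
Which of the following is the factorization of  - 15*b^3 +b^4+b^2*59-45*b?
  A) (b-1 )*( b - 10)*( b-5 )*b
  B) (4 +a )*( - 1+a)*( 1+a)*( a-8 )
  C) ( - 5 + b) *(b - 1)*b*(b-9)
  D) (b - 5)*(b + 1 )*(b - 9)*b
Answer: C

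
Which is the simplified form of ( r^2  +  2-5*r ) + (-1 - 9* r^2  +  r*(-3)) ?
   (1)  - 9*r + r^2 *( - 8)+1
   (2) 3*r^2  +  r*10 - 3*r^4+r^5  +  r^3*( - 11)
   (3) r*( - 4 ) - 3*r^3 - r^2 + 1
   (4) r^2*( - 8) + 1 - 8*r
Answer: 4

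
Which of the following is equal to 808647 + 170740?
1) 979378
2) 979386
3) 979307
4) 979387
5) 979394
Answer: 4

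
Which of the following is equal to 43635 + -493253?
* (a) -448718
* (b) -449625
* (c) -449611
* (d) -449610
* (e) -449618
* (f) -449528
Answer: e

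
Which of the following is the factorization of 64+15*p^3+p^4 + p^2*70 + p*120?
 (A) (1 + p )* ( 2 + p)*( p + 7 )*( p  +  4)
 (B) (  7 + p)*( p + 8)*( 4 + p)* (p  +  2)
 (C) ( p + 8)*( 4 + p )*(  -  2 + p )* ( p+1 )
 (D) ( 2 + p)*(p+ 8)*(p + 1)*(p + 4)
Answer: D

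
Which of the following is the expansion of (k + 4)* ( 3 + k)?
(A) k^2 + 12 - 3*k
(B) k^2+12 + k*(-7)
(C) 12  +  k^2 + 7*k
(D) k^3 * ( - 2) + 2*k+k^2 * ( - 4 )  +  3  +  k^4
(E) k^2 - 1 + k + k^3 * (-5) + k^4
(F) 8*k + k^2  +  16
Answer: C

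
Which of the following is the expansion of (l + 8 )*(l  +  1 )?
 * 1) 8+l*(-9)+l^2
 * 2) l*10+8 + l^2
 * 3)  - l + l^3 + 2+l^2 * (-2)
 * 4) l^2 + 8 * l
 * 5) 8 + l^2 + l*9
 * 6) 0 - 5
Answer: 5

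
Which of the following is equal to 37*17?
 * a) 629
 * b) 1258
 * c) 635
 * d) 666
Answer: a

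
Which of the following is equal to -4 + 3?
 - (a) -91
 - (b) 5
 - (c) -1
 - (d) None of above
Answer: c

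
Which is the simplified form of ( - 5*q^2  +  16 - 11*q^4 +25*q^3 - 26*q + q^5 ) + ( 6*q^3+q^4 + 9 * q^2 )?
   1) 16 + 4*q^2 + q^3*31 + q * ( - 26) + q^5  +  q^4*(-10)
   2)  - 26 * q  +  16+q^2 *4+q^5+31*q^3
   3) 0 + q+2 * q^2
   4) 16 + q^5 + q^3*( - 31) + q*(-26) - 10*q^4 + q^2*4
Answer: 1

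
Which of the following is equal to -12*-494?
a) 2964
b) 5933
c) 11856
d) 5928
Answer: d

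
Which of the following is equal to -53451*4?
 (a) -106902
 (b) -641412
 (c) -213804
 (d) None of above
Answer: c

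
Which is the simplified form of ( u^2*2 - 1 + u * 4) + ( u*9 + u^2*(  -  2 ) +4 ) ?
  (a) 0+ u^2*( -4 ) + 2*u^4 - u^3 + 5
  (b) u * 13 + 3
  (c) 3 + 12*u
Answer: b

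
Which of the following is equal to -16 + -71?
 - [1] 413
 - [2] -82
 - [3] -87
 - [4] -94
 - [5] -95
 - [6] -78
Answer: 3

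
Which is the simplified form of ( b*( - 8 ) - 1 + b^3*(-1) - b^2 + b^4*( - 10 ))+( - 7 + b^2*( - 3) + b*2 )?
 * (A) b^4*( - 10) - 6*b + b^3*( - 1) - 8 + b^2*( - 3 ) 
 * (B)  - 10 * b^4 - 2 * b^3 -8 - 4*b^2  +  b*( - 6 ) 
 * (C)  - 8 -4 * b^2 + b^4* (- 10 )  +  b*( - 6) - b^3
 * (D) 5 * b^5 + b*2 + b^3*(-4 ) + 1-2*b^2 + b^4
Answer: C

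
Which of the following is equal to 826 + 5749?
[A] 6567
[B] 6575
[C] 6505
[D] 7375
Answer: B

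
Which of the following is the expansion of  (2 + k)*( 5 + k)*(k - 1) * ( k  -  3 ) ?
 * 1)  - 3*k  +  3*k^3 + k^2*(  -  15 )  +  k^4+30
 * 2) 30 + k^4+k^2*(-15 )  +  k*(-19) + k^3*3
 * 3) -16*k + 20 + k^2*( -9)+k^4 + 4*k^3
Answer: 2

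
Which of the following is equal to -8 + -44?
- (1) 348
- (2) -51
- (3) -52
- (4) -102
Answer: 3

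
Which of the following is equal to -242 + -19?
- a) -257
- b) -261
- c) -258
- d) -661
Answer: b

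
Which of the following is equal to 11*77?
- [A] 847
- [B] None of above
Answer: A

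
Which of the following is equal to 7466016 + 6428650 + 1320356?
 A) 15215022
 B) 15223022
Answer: A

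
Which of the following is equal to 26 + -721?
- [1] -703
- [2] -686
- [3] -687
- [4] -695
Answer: 4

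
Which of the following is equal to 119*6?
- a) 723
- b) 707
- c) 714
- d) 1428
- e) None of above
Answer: c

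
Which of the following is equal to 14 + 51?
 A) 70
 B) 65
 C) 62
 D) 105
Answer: B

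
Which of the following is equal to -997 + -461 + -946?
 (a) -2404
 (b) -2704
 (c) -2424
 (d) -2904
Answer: a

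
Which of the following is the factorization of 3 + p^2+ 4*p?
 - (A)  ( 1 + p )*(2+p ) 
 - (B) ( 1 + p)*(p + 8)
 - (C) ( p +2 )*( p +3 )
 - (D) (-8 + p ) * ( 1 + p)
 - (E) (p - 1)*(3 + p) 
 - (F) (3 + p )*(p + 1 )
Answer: F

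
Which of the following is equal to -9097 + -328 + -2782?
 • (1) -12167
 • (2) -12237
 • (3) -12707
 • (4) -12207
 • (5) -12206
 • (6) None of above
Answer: 4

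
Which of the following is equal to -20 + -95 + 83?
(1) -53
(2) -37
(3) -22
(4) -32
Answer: 4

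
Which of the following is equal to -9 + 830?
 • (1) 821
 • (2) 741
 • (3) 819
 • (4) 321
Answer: 1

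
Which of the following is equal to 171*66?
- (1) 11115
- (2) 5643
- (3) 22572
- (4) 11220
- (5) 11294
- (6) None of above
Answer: 6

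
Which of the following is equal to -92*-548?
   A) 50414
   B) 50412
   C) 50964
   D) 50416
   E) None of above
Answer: D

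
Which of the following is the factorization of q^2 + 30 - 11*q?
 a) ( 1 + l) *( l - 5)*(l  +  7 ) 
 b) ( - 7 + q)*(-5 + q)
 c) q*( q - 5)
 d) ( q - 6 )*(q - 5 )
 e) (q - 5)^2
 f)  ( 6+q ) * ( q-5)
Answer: d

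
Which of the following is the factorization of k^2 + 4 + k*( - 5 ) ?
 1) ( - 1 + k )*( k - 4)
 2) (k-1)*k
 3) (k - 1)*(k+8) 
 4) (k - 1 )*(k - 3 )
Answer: 1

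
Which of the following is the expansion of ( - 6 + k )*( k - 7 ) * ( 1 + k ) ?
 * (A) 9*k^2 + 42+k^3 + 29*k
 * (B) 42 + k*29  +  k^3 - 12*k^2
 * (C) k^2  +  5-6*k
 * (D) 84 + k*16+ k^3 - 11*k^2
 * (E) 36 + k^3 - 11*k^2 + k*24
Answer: B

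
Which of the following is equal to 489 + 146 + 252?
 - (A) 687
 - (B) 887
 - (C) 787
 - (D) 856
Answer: B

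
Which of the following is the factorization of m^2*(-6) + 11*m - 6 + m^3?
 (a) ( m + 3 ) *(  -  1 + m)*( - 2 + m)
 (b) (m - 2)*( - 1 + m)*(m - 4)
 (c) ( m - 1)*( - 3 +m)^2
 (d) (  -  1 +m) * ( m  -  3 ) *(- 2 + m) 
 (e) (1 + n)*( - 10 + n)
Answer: d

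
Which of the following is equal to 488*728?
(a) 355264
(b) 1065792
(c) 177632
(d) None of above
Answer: a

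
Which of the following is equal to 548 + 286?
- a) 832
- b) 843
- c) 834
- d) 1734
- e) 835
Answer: c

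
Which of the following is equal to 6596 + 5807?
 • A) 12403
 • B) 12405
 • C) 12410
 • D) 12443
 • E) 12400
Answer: A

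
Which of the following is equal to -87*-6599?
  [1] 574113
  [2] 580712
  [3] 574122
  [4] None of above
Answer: 1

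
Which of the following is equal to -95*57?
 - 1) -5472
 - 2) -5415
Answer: 2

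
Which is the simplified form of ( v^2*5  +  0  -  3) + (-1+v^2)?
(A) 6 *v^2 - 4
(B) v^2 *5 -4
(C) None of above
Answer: A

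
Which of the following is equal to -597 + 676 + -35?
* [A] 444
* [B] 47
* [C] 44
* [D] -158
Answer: C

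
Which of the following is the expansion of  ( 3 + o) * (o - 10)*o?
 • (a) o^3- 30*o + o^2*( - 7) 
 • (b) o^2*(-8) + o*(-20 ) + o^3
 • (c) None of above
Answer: a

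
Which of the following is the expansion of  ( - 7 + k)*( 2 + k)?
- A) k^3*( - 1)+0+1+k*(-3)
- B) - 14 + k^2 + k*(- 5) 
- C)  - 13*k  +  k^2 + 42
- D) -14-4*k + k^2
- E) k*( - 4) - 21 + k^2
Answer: B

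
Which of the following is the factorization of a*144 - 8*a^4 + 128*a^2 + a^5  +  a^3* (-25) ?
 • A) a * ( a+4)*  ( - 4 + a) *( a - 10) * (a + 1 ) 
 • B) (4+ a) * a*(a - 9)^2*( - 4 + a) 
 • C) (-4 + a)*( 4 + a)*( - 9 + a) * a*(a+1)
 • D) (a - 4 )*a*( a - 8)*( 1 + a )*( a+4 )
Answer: C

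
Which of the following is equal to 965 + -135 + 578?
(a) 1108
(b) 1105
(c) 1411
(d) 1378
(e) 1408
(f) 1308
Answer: e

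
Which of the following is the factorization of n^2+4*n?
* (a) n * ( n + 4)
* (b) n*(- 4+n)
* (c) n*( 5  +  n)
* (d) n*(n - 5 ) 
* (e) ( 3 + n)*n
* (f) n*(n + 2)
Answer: a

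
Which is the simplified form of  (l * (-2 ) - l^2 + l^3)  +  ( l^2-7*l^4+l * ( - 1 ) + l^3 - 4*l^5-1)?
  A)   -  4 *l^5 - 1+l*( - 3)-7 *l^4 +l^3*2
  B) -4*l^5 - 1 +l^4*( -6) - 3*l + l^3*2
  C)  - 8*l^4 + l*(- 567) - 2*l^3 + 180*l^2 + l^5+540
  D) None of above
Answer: A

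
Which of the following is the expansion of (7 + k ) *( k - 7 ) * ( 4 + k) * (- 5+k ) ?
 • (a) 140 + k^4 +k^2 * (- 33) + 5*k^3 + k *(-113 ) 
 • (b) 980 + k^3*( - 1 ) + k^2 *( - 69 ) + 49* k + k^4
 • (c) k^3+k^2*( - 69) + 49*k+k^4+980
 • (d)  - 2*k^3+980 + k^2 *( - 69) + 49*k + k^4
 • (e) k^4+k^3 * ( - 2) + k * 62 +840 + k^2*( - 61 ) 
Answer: b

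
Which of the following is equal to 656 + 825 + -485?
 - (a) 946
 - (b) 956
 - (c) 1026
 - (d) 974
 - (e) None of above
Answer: e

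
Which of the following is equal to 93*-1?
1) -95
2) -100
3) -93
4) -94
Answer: 3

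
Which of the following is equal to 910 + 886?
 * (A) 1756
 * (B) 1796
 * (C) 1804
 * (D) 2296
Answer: B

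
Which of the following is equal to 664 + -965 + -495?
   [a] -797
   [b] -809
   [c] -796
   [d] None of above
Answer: c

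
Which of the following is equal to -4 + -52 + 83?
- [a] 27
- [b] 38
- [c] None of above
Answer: a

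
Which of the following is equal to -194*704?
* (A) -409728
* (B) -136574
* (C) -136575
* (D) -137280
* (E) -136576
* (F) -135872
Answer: E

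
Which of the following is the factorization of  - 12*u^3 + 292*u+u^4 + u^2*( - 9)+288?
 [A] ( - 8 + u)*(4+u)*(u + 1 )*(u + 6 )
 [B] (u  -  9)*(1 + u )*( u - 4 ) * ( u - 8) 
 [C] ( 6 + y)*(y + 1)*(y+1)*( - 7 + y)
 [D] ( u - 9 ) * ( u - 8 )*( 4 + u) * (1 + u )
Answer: D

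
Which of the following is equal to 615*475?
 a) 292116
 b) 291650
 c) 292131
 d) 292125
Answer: d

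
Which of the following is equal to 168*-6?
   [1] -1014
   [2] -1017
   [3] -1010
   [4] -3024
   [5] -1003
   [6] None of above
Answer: 6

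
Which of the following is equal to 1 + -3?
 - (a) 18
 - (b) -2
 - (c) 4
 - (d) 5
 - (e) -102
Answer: b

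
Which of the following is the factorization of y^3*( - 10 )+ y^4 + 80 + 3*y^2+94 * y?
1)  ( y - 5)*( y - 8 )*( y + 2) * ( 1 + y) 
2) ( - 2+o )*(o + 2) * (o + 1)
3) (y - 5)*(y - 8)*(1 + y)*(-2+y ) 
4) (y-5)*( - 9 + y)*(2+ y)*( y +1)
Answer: 1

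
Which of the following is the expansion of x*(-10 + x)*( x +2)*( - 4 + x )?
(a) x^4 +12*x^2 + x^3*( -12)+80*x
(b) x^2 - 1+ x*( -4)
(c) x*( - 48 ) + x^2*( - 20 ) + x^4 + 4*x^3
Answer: a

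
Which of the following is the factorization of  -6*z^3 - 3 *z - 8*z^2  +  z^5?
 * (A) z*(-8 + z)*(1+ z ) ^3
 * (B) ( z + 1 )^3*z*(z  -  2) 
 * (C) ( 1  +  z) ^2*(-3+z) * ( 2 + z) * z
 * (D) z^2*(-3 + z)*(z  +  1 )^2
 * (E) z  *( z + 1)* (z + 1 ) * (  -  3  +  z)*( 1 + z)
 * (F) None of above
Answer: E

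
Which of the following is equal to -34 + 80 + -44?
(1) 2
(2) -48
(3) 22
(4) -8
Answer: 1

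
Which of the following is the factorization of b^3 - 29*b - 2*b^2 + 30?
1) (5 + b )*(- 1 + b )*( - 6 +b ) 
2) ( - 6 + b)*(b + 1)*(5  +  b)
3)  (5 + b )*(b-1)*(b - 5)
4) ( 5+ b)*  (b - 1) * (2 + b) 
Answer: 1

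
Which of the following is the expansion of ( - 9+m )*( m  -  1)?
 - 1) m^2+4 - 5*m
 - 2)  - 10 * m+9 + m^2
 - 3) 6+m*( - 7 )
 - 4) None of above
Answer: 2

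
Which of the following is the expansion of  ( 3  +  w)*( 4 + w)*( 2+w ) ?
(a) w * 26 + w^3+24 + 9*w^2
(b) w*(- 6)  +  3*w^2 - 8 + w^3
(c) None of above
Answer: a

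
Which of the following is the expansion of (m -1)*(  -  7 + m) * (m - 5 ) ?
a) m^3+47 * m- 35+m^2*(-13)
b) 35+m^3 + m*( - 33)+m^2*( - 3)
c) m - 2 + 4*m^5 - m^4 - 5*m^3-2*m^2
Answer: a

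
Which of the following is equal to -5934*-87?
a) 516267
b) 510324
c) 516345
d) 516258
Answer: d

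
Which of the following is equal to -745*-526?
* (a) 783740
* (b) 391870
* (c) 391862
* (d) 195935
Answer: b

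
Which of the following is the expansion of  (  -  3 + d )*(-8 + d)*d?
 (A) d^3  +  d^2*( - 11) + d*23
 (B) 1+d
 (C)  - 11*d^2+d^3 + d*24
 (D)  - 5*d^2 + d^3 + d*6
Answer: C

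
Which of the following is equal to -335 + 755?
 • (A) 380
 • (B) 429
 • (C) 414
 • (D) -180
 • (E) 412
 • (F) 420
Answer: F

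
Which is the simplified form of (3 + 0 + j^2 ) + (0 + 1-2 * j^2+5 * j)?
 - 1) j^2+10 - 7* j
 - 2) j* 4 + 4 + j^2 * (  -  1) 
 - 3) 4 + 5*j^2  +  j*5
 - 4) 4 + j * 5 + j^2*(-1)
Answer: 4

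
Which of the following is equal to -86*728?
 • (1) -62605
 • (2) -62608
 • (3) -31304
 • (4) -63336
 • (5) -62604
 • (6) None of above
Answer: 2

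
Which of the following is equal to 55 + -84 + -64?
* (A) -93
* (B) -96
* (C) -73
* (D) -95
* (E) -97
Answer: A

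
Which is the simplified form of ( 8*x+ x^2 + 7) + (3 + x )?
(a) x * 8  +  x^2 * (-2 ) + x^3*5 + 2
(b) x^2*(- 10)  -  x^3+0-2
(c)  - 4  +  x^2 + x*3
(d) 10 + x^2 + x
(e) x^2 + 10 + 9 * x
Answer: e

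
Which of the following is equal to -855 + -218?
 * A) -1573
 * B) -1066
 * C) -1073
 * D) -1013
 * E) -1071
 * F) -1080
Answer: C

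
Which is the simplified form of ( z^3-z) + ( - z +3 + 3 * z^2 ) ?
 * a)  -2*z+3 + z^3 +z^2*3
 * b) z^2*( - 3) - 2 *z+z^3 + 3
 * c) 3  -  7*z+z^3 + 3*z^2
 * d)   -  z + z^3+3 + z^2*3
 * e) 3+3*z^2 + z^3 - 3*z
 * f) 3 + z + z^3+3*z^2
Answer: a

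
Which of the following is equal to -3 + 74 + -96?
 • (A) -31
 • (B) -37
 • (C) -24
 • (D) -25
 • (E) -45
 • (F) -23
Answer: D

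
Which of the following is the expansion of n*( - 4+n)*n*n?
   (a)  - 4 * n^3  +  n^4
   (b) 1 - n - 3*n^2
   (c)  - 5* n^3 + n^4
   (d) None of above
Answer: a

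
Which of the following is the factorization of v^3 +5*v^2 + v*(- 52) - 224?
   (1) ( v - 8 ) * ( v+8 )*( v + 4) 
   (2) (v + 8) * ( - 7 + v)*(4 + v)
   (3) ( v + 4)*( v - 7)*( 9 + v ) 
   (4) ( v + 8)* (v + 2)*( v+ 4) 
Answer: 2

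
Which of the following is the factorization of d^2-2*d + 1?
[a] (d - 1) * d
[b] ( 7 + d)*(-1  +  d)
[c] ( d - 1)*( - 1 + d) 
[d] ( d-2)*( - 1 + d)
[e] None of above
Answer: c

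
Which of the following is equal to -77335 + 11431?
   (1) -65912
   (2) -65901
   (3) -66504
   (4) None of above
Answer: 4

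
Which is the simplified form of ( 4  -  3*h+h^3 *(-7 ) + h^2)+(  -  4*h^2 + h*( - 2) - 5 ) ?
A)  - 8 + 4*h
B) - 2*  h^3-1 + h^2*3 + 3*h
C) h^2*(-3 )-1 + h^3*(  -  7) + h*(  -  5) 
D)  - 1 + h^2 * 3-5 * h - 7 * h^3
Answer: C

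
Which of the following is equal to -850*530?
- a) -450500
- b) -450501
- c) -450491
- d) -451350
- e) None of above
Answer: a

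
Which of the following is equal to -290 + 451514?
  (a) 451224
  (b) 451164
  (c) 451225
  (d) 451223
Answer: a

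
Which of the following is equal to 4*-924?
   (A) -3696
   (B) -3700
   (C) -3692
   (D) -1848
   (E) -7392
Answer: A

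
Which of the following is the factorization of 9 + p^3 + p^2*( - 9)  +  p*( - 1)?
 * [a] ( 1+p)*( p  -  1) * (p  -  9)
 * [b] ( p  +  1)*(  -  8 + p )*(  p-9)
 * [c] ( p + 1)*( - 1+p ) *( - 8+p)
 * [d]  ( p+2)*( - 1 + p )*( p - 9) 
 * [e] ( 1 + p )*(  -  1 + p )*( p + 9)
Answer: a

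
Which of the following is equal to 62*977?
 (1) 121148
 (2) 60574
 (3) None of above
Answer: 2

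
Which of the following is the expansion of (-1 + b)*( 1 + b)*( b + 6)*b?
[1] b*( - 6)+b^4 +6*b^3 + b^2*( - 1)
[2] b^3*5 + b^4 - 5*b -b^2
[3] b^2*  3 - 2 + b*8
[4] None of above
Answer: 1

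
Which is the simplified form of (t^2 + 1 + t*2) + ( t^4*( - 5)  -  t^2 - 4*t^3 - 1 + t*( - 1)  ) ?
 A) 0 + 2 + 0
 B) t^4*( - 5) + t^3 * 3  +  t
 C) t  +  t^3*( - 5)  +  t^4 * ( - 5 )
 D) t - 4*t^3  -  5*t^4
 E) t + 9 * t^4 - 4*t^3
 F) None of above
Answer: D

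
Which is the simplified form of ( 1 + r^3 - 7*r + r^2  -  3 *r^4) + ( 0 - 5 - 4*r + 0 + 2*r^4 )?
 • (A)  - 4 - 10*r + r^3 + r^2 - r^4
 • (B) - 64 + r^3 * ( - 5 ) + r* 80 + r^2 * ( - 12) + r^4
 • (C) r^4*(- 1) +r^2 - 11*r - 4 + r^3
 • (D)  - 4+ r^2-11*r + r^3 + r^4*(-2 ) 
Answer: C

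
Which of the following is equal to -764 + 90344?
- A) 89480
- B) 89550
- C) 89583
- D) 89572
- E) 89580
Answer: E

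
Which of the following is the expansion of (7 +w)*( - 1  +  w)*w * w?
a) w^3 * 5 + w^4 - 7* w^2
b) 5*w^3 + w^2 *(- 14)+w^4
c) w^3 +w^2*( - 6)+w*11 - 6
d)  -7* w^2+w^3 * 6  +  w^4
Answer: d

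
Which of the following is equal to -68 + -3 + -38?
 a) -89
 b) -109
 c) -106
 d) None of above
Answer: b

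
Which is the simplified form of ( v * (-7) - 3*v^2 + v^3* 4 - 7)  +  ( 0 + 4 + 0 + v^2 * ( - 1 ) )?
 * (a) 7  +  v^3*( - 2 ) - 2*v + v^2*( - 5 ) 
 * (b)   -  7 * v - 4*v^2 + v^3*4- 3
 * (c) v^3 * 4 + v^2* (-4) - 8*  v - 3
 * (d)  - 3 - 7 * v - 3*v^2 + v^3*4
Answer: b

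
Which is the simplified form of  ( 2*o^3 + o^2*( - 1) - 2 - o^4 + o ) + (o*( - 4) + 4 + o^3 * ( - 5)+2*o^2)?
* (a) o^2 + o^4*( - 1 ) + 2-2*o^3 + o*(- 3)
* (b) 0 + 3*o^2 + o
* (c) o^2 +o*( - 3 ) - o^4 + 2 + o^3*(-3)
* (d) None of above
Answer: c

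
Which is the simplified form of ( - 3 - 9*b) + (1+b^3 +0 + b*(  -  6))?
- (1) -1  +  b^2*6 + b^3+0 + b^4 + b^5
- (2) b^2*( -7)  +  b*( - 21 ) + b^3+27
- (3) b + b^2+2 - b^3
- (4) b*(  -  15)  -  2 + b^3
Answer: 4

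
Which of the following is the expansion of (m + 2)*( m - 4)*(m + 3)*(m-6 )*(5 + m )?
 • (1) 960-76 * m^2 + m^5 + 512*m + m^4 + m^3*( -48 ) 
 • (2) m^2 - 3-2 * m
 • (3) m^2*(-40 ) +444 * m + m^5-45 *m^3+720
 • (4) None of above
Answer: 3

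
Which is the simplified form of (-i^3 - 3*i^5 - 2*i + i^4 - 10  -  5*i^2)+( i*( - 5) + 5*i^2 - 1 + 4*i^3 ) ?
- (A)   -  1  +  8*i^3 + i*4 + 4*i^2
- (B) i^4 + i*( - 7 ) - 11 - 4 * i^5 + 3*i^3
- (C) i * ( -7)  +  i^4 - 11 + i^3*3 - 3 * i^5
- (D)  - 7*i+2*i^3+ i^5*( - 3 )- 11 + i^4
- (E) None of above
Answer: C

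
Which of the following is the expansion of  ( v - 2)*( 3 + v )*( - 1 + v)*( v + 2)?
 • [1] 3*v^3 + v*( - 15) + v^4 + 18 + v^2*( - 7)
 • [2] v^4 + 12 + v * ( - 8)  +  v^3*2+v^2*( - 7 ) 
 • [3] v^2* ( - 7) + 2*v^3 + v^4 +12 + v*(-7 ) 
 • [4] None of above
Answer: 2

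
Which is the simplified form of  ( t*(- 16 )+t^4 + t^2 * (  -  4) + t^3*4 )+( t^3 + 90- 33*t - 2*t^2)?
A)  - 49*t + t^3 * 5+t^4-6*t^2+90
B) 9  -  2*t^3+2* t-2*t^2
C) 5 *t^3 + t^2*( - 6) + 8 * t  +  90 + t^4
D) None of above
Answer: A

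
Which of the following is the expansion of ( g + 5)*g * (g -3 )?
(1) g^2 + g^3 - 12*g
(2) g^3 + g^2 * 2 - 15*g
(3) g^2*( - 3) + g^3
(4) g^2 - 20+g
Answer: 2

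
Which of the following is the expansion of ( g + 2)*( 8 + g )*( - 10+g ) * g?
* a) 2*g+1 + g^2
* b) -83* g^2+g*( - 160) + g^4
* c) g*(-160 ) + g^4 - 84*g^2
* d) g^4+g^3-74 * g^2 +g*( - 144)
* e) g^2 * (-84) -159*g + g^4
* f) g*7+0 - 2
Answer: c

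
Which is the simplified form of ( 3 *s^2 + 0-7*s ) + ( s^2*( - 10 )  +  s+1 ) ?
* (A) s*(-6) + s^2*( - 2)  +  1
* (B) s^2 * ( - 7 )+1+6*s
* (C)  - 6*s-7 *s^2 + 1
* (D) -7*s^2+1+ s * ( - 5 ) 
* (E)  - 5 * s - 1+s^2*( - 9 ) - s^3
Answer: C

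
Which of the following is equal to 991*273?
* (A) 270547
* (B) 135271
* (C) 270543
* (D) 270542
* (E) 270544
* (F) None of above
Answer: C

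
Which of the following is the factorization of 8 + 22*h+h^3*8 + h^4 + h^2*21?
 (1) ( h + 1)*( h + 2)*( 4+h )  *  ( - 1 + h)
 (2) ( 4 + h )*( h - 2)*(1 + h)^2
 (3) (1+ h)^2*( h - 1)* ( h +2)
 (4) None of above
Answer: 4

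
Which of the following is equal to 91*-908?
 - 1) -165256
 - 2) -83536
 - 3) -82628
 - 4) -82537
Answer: 3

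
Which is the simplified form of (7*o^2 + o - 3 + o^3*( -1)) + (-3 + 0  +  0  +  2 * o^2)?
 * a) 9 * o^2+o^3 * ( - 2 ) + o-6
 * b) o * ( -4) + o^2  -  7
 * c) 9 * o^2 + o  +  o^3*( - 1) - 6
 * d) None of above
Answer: c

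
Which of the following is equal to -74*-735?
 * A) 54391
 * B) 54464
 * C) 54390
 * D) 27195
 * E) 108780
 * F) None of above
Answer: C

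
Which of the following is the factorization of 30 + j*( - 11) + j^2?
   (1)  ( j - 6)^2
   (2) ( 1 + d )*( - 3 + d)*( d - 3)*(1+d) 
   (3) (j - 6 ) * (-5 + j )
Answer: 3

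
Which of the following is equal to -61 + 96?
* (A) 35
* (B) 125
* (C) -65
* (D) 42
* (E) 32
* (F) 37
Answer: A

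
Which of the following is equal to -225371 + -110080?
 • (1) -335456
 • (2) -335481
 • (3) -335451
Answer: 3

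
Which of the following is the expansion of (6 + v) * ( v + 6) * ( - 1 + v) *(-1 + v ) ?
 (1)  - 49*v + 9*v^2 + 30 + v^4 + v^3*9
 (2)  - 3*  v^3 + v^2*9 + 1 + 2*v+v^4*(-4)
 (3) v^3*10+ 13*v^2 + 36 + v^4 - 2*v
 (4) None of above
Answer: 4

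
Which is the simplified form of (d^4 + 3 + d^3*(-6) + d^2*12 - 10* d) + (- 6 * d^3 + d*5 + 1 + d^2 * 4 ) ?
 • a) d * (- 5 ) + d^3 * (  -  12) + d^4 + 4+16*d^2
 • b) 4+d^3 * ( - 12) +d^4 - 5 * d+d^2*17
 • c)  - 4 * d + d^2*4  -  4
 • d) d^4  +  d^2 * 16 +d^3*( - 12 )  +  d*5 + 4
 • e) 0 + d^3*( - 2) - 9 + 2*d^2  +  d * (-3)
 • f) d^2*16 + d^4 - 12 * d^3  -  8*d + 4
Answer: a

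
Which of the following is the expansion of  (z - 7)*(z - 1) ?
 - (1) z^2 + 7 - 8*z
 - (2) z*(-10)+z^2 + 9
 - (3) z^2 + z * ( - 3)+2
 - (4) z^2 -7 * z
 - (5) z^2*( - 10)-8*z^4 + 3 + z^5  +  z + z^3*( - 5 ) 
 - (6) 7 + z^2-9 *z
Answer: 1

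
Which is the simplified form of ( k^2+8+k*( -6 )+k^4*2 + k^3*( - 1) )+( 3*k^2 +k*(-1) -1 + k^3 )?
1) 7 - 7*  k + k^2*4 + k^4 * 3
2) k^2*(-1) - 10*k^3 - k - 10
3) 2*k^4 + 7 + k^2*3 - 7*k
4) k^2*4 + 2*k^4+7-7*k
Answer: 4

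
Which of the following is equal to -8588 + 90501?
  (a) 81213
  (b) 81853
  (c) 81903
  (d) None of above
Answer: d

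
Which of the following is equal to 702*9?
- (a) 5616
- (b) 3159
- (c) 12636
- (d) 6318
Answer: d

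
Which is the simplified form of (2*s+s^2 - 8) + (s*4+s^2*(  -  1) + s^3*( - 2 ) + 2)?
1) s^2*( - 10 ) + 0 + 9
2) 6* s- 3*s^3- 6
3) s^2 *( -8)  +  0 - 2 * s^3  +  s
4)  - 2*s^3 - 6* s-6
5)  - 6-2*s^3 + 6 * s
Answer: 5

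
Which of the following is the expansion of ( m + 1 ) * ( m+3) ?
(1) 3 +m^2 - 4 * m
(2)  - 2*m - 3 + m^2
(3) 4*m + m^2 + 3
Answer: 3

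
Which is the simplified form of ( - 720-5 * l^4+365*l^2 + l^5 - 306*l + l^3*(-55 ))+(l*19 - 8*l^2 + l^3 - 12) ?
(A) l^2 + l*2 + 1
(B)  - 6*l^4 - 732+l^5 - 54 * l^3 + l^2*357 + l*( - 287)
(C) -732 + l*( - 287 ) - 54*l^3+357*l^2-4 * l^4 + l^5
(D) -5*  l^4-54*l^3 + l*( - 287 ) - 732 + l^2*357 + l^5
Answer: D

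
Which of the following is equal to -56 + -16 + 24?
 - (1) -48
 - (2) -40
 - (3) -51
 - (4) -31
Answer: 1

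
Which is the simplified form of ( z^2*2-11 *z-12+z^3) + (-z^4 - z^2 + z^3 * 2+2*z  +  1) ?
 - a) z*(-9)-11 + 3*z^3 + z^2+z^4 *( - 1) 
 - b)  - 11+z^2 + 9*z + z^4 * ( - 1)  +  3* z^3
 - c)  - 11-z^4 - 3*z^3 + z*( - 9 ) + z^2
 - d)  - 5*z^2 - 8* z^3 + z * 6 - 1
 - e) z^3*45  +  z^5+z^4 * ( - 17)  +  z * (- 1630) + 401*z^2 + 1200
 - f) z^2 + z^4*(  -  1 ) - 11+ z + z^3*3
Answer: a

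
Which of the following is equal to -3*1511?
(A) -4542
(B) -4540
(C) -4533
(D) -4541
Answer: C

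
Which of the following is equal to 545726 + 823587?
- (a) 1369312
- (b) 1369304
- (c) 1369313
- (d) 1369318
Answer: c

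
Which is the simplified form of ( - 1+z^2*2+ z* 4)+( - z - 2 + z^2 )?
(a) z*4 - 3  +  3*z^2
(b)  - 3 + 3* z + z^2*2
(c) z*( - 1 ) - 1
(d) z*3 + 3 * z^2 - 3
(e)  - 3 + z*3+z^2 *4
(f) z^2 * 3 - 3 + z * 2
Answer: d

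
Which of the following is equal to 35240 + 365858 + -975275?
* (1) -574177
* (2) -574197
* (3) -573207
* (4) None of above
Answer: 1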